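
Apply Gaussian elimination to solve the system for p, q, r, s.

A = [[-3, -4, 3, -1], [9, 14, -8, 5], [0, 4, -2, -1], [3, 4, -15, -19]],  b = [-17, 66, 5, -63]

Forward elimination on [A|b]:
R2 <- R2 - (-3)*R1:  [  0   2   1   2  15 ]
R4 <- R4 - (-1)*R1:  [   0    0  -12  -20  -80 ]
R3 <- R3 - (2)*R2:  [   0    0   -4   -5  -25 ]
R4 <- R4 - (3)*R3:  [  0   0   0  -5  -5 ]
Row echelon form:
[ -3  -4   3  -1  |  -17 ]
[  0   2   1   2  |   15 ]
[  0   0  -4  -5  |  -25 ]
[  0   0   0  -5  |   -5 ]
Back-substitution:
s = (-5) / -5 = 1
r = (-25 - (-5)*(1)) / -4 = 5
q = (15 - (1)*(5) - (2)*(1)) / 2 = 4
p = (-17 - (-4)*(4) - (3)*(5) - (-1)*(1)) / -3 = 5

(5, 4, 5, 1)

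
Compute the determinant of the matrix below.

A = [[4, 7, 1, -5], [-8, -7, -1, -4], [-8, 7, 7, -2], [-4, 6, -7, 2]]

det(A) = 10464

Forward elimination:
R2 <- R2 - (-2)*R1:  [   0    7    1  -14 ]
R3 <- R3 - (-2)*R1:  [   0   21    9  -12 ]
R4 <- R4 - (-1)*R1:  [  0  13  -6  -3 ]
R3 <- R3 - (3)*R2:  [  0   0   6  30 ]
R4 <- R4 - (13/7)*R2:  [     0      0  -55/7     23 ]
R4 <- R4 - (-55/42)*R3:  [     0      0      0  436/7 ]
Upper-triangular form:
[ 4  7  1     -5 ]
[ 0  7  1    -14 ]
[ 0  0  6     30 ]
[ 0  0  0  436/7 ]
det(A) = (-1)^0 * (4) * (7) * (6) * (436/7) = 10464  (0 row swaps -> sign +1)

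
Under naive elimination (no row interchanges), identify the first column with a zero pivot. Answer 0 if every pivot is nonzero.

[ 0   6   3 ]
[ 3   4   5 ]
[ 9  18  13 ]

Naive forward elimination:
Pivot entry (1,1) is zero but row 2 has 3 in column 1 -> naive elimination stops; a row interchange (e.g. R1 <-> R2) would be required here.

first zero-pivot column = 1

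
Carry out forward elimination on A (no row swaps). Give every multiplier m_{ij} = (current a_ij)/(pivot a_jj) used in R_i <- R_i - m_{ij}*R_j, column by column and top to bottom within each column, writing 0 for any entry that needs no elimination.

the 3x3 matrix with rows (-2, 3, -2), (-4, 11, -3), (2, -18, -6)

multipliers: 2, -1, -3

Forward elimination:
R2 <- R2 - (2)*R1:  [ 0  5  1 ]
R3 <- R3 - (-1)*R1:  [   0  -15   -8 ]
R3 <- R3 - (-3)*R2:  [  0   0  -5 ]
Multipliers (in order of application): m_{21} = 2, m_{31} = -1, m_{32} = -3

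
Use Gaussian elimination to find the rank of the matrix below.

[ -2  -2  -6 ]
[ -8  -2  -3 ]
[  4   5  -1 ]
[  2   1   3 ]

rank(A) = 3

Row reduction:
R2 <- R2 - (4)*R1:  [  0   6  21 ]
R3 <- R3 - (-2)*R1:  [   0    1  -13 ]
R4 <- R4 - (-1)*R1:  [  0  -1  -3 ]
R3 <- R3 - (1/6)*R2:  [     0      0  -33/2 ]
R4 <- R4 - (-1/6)*R2:  [   0    0  1/2 ]
R4 <- R4 - (-1/33)*R3:  [ 0  0  0 ]
Row echelon form:
[ -2  -2     -6 ]
[  0   6     21 ]
[  0   0  -33/2 ]
[  0   0      0 ]
Nonzero rows / pivot columns: 3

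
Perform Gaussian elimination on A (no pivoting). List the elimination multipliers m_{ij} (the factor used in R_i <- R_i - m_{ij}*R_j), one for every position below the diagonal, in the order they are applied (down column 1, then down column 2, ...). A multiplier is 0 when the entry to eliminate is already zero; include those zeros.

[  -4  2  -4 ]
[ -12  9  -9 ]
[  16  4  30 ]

Forward elimination:
R2 <- R2 - (3)*R1:  [ 0  3  3 ]
R3 <- R3 - (-4)*R1:  [  0  12  14 ]
R3 <- R3 - (4)*R2:  [ 0  0  2 ]
Multipliers (in order of application): m_{21} = 3, m_{31} = -4, m_{32} = 4

multipliers: 3, -4, 4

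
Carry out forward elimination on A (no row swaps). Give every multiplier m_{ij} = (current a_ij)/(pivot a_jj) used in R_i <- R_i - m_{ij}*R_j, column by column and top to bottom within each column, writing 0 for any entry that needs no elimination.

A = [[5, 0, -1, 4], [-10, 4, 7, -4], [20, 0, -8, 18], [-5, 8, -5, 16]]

multipliers: -2, 4, -1, 0, 2, 4

Forward elimination:
R2 <- R2 - (-2)*R1:  [ 0  4  5  4 ]
R3 <- R3 - (4)*R1:  [  0   0  -4   2 ]
R4 <- R4 - (-1)*R1:  [  0   8  -6  20 ]
R3: entry in column 2 is already 0 -> m_{32} = 0 (no row operation needed)
R4 <- R4 - (2)*R2:  [   0    0  -16   12 ]
R4 <- R4 - (4)*R3:  [ 0  0  0  4 ]
Multipliers (in order of application): m_{21} = -2, m_{31} = 4, m_{41} = -1, m_{32} = 0, m_{42} = 2, m_{43} = 4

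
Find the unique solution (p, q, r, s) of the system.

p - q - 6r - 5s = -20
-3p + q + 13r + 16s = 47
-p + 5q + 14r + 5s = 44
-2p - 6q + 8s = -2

(-1, 2, 2, 1)

Forward elimination on [A|b]:
R2 <- R2 - (-3)*R1:  [   0   -2   -5    1  -13 ]
R3 <- R3 - (-1)*R1:  [  0   4   8   0  24 ]
R4 <- R4 - (-2)*R1:  [   0   -8  -12   -2  -42 ]
R3 <- R3 - (-2)*R2:  [  0   0  -2   2  -2 ]
R4 <- R4 - (4)*R2:  [  0   0   8  -6  10 ]
R4 <- R4 - (-4)*R3:  [ 0  0  0  2  2 ]
Row echelon form:
[ 1  -1  -6  -5  |  -20 ]
[ 0  -2  -5   1  |  -13 ]
[ 0   0  -2   2  |   -2 ]
[ 0   0   0   2  |    2 ]
Back-substitution:
s = (2) / 2 = 1
r = (-2 - (2)*(1)) / -2 = 2
q = (-13 - (-5)*(2) - (1)*(1)) / -2 = 2
p = (-20 - (-1)*(2) - (-6)*(2) - (-5)*(1)) / 1 = -1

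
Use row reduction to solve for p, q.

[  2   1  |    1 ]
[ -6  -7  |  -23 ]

(-2, 5)

Forward elimination on [A|b]:
R2 <- R2 - (-3)*R1:  [   0   -4  -20 ]
Row echelon form:
[ 2   1  |    1 ]
[ 0  -4  |  -20 ]
Back-substitution:
q = (-20) / -4 = 5
p = (1 - (1)*(5)) / 2 = -2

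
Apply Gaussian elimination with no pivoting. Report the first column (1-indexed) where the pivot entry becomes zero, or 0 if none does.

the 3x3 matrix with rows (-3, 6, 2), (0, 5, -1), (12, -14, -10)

first zero-pivot column = 3

Naive forward elimination:
R3 <- R3 - (-4)*R1:  [  0  10  -2 ]
R3 <- R3 - (2)*R2:  [ 0  0  0 ]
Matrix at this point:
[ -3  6   2 ]
[  0  5  -1 ]
[  0  0   0 ]
Pivot entry (3,3) in the last row is zero and there are no rows below to swap with -> zero pivot in column 3 (A is singular).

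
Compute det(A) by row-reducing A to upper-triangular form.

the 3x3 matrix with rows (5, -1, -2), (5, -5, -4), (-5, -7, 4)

det(A) = -120

Forward elimination:
R2 <- R2 - (1)*R1:  [  0  -4  -2 ]
R3 <- R3 - (-1)*R1:  [  0  -8   2 ]
R3 <- R3 - (2)*R2:  [ 0  0  6 ]
Upper-triangular form:
[ 5  -1  -2 ]
[ 0  -4  -2 ]
[ 0   0   6 ]
det(A) = (-1)^0 * (5) * (-4) * (6) = -120  (0 row swaps -> sign +1)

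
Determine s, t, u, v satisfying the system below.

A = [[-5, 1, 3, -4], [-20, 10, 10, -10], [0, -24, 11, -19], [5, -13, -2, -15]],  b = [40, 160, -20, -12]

(-4, 4, 0, -4)

Forward elimination on [A|b]:
R2 <- R2 - (4)*R1:  [  0   6  -2   6   0 ]
R4 <- R4 - (-1)*R1:  [   0  -12    1  -19   28 ]
R3 <- R3 - (-4)*R2:  [   0    0    3    5  -20 ]
R4 <- R4 - (-2)*R2:  [  0   0  -3  -7  28 ]
R4 <- R4 - (-1)*R3:  [  0   0   0  -2   8 ]
Row echelon form:
[ -5  1   3  -4  |   40 ]
[  0  6  -2   6  |    0 ]
[  0  0   3   5  |  -20 ]
[  0  0   0  -2  |    8 ]
Back-substitution:
v = (8) / -2 = -4
u = (-20 - (5)*(-4)) / 3 = 0
t = (0 - (-2)*(0) - (6)*(-4)) / 6 = 4
s = (40 - (1)*(4) - (3)*(0) - (-4)*(-4)) / -5 = -4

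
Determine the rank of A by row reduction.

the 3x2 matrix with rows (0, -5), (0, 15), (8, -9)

rank(A) = 2

Row reduction:
R1 <-> R3   (pivot in column 1 was zero)
[ 8  -9 ]
[ 0  15 ]
[ 0  -5 ]
R3 <- R3 - (-1/3)*R2:  [ 0  0 ]
Row echelon form:
[ 8  -9 ]
[ 0  15 ]
[ 0   0 ]
Nonzero rows / pivot columns: 2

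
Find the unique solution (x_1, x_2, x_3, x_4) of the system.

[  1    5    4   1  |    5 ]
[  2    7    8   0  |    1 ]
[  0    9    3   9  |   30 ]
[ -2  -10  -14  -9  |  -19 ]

Forward elimination on [A|b]:
R2 <- R2 - (2)*R1:  [  0  -3   0  -2  -9 ]
R4 <- R4 - (-2)*R1:  [  0   0  -6  -7  -9 ]
R3 <- R3 - (-3)*R2:  [ 0  0  3  3  3 ]
R4 <- R4 - (-2)*R3:  [  0   0   0  -1  -3 ]
Row echelon form:
[ 1   5  4   1  |   5 ]
[ 0  -3  0  -2  |  -9 ]
[ 0   0  3   3  |   3 ]
[ 0   0  0  -1  |  -3 ]
Back-substitution:
x_4 = (-3) / -1 = 3
x_3 = (3 - (3)*(3)) / 3 = -2
x_2 = (-9 - (-2)*(3)) / -3 = 1
x_1 = (5 - (5)*(1) - (4)*(-2) - (1)*(3)) / 1 = 5

(5, 1, -2, 3)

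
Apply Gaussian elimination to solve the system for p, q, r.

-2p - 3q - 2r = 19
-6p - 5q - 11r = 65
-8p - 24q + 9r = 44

(-1, -3, -4)

Forward elimination on [A|b]:
R2 <- R2 - (3)*R1:  [  0   4  -5   8 ]
R3 <- R3 - (4)*R1:  [   0  -12   17  -32 ]
R3 <- R3 - (-3)*R2:  [  0   0   2  -8 ]
Row echelon form:
[ -2  -3  -2  |  19 ]
[  0   4  -5  |   8 ]
[  0   0   2  |  -8 ]
Back-substitution:
r = (-8) / 2 = -4
q = (8 - (-5)*(-4)) / 4 = -3
p = (19 - (-3)*(-3) - (-2)*(-4)) / -2 = -1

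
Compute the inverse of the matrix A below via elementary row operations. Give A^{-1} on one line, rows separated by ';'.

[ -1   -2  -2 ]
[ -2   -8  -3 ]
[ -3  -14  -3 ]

Gauss-Jordan on [A | I]:
R1 <- (1/-1)*R1:  [  1   2   2  |  -1   0   0 ]
R2 <- R2 - (-2)*R1:  [  0  -4   1  |  -2   1   0 ]
R3 <- R3 - (-3)*R1:  [  0  -8   3  |  -3   0   1 ]
R2 <- (1/-4)*R2:  [    0     1  -1/4  |   1/2  -1/4     0 ]
R1 <- R1 - (2)*R2:  [   1    0  5/2  |   -2  1/2    0 ]
R3 <- R3 - (-8)*R2:  [  0   0   1  |   1  -2   1 ]
R1 <- R1 - (5/2)*R3:  [    1     0     0  |  -9/2  11/2  -5/2 ]
R2 <- R2 - (-1/4)*R3:  [    0     1     0  |   3/4  -3/4   1/4 ]
Right block of [I | A^{-1}] is the inverse:
[ -9/2  11/2  -5/2 ]
[  3/4  -3/4   1/4 ]
[    1    -2     1 ]

inverse = [-9/2 11/2 -5/2; 3/4 -3/4 1/4; 1 -2 1]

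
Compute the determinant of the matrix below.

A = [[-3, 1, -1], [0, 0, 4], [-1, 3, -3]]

det(A) = 32

Forward elimination:
R3 <- R3 - (1/3)*R1:  [    0   8/3  -8/3 ]
R2 <-> R3   (pivot in column 2 was zero)
[ -3    1    -1 ]
[  0  8/3  -8/3 ]
[  0    0     4 ]
Upper-triangular form:
[ -3    1    -1 ]
[  0  8/3  -8/3 ]
[  0    0     4 ]
det(A) = (-1)^1 * (-3) * (8/3) * (4) = 32  (1 row swap -> sign -1)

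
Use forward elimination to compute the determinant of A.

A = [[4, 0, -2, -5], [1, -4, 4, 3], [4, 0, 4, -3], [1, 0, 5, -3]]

det(A) = 344

Forward elimination:
R2 <- R2 - (1/4)*R1:  [    0    -4   9/2  17/4 ]
R3 <- R3 - (1)*R1:  [ 0  0  6  2 ]
R4 <- R4 - (1/4)*R1:  [    0     0  11/2  -7/4 ]
R4 <- R4 - (11/12)*R3:  [      0       0       0  -43/12 ]
Upper-triangular form:
[ 4   0   -2      -5 ]
[ 0  -4  9/2    17/4 ]
[ 0   0    6       2 ]
[ 0   0    0  -43/12 ]
det(A) = (-1)^0 * (4) * (-4) * (6) * (-43/12) = 344  (0 row swaps -> sign +1)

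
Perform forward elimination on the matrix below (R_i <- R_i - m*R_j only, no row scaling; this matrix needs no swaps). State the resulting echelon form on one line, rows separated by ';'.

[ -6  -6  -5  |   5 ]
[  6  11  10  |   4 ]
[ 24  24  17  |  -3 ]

REF = [-6 -6 -5 5; 0 5 5 9; 0 0 -3 17]

Forward elimination:
R2 <- R2 - (-1)*R1:  [ 0  5  5  9 ]
R3 <- R3 - (-4)*R1:  [  0   0  -3  17 ]
Row echelon form:
[ -6  -6  -5  |   5 ]
[  0   5   5  |   9 ]
[  0   0  -3  |  17 ]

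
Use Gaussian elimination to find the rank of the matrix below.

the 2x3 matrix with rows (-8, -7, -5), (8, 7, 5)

rank(A) = 1

Row reduction:
R2 <- R2 - (-1)*R1:  [ 0  0  0 ]
Row echelon form:
[ -8  -7  -5 ]
[  0   0   0 ]
Nonzero rows / pivot columns: 1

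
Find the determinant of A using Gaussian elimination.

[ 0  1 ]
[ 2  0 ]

det(A) = -2

Forward elimination:
R1 <-> R2   (pivot in column 1 was zero)
[ 2  0 ]
[ 0  1 ]
Upper-triangular form:
[ 2  0 ]
[ 0  1 ]
det(A) = (-1)^1 * (2) * (1) = -2  (1 row swap -> sign -1)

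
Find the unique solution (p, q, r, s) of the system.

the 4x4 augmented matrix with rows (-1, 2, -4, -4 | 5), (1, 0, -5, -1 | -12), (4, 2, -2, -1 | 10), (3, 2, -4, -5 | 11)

Forward elimination on [A|b]:
R2 <- R2 - (-1)*R1:  [  0   2  -9  -5  -7 ]
R3 <- R3 - (-4)*R1:  [   0   10  -18  -17   30 ]
R4 <- R4 - (-3)*R1:  [   0    8  -16  -17   26 ]
R3 <- R3 - (5)*R2:  [  0   0  27   8  65 ]
R4 <- R4 - (4)*R2:  [  0   0  20   3  54 ]
R4 <- R4 - (20/27)*R3:  [      0       0       0  -79/27  158/27 ]
Row echelon form:
[ -1  2  -4      -4  |       5 ]
[  0  2  -9      -5  |      -7 ]
[  0  0  27       8  |      65 ]
[  0  0   0  -79/27  |  158/27 ]
Back-substitution:
s = (158/27) / (-79/27) = -2
r = (65 - (8)*(-2)) / 27 = 3
q = (-7 - (-9)*(3) - (-5)*(-2)) / 2 = 5
p = (5 - (2)*(5) - (-4)*(3) - (-4)*(-2)) / -1 = 1

(1, 5, 3, -2)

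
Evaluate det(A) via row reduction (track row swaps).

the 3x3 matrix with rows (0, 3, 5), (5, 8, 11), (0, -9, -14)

det(A) = -15

Forward elimination:
R1 <-> R2   (pivot in column 1 was zero)
[ 5   8   11 ]
[ 0   3    5 ]
[ 0  -9  -14 ]
R3 <- R3 - (-3)*R2:  [ 0  0  1 ]
Upper-triangular form:
[ 5  8  11 ]
[ 0  3   5 ]
[ 0  0   1 ]
det(A) = (-1)^1 * (5) * (3) * (1) = -15  (1 row swap -> sign -1)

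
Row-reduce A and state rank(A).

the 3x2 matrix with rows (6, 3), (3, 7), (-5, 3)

rank(A) = 2

Row reduction:
R2 <- R2 - (1/2)*R1:  [    0  11/2 ]
R3 <- R3 - (-5/6)*R1:  [    0  11/2 ]
R3 <- R3 - (1)*R2:  [ 0  0 ]
Row echelon form:
[ 6     3 ]
[ 0  11/2 ]
[ 0     0 ]
Nonzero rows / pivot columns: 2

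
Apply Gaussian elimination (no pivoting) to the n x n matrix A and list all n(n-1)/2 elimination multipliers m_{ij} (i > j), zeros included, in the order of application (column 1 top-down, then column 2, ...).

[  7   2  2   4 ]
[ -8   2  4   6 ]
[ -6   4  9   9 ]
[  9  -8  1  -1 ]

Forward elimination:
R2 <- R2 - (-8/7)*R1:  [    0  30/7  44/7  74/7 ]
R3 <- R3 - (-6/7)*R1:  [    0  40/7  75/7  87/7 ]
R4 <- R4 - (9/7)*R1:  [     0  -74/7  -11/7  -43/7 ]
R3 <- R3 - (4/3)*R2:  [    0     0   7/3  -5/3 ]
R4 <- R4 - (-37/15)*R2:  [      0       0  209/15  299/15 ]
R4 <- R4 - (209/35)*R3:  [       0        0        0  1046/35 ]
Multipliers (in order of application): m_{21} = -8/7, m_{31} = -6/7, m_{41} = 9/7, m_{32} = 4/3, m_{42} = -37/15, m_{43} = 209/35

multipliers: -8/7, -6/7, 9/7, 4/3, -37/15, 209/35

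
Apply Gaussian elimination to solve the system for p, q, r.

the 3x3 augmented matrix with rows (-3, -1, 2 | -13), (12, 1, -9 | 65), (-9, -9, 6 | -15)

Forward elimination on [A|b]:
R2 <- R2 - (-4)*R1:  [  0  -3  -1  13 ]
R3 <- R3 - (3)*R1:  [  0  -6   0  24 ]
R3 <- R3 - (2)*R2:  [  0   0   2  -2 ]
Row echelon form:
[ -3  -1   2  |  -13 ]
[  0  -3  -1  |   13 ]
[  0   0   2  |   -2 ]
Back-substitution:
r = (-2) / 2 = -1
q = (13 - (-1)*(-1)) / -3 = -4
p = (-13 - (-1)*(-4) - (2)*(-1)) / -3 = 5

(5, -4, -1)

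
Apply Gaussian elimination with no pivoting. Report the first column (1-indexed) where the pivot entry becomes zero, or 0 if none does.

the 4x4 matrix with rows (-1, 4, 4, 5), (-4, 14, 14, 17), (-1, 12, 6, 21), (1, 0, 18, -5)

Naive forward elimination:
R2 <- R2 - (4)*R1:  [  0  -2  -2  -3 ]
R3 <- R3 - (1)*R1:  [  0   8   2  16 ]
R4 <- R4 - (-1)*R1:  [  0   4  22   0 ]
R3 <- R3 - (-4)*R2:  [  0   0  -6   4 ]
R4 <- R4 - (-2)*R2:  [  0   0  18  -6 ]
R4 <- R4 - (-3)*R3:  [ 0  0  0  6 ]
All pivots nonzero; naive elimination completes without hitting a zero pivot.

first zero-pivot column = 0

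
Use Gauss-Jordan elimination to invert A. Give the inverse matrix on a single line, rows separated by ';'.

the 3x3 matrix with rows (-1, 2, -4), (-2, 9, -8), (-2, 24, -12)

inverse = [21/5 -18/5 1; -2/5 1/5 0; -3/2 1 -1/4]

Gauss-Jordan on [A | I]:
R1 <- (1/-1)*R1:  [  1  -2   4  |  -1   0   0 ]
R2 <- R2 - (-2)*R1:  [  0   5   0  |  -2   1   0 ]
R3 <- R3 - (-2)*R1:  [  0  20  -4  |  -2   0   1 ]
R2 <- (1/5)*R2:  [    0     1     0  |  -2/5   1/5     0 ]
R1 <- R1 - (-2)*R2:  [    1     0     4  |  -9/5   2/5     0 ]
R3 <- R3 - (20)*R2:  [  0   0  -4  |   6  -4   1 ]
R3 <- (1/-4)*R3:  [    0     0     1  |  -3/2     1  -1/4 ]
R1 <- R1 - (4)*R3:  [     1      0      0  |   21/5  -18/5      1 ]
Right block of [I | A^{-1}] is the inverse:
[ 21/5  -18/5     1 ]
[ -2/5    1/5     0 ]
[ -3/2      1  -1/4 ]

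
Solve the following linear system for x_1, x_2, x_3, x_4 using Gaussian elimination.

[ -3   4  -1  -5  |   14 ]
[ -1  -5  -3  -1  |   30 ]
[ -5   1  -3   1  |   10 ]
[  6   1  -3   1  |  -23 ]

Forward elimination on [A|b]:
R2 <- R2 - (1/3)*R1:  [     0  -19/3   -8/3    2/3   76/3 ]
R3 <- R3 - (5/3)*R1:  [     0  -17/3   -4/3   28/3  -40/3 ]
R4 <- R4 - (-2)*R1:  [  0   9  -5  -9   5 ]
R3 <- R3 - (17/19)*R2:  [      0       0   20/19  166/19     -36 ]
R4 <- R4 - (-27/19)*R2:  [       0        0  -167/19  -153/19       41 ]
R4 <- R4 - (-167/20)*R3:  [       0        0        0   649/10  -1298/5 ]
Row echelon form:
[ -3      4     -1      -5  |       14 ]
[  0  -19/3   -8/3     2/3  |     76/3 ]
[  0      0  20/19  166/19  |      -36 ]
[  0      0      0  649/10  |  -1298/5 ]
Back-substitution:
x_4 = (-1298/5) / (649/10) = -4
x_3 = (-36 - (166/19)*(-4)) / (20/19) = -1
x_2 = (76/3 - (-8/3)*(-1) - (2/3)*(-4)) / (-19/3) = -4
x_1 = (14 - (4)*(-4) - (-1)*(-1) - (-5)*(-4)) / -3 = -3

(-3, -4, -1, -4)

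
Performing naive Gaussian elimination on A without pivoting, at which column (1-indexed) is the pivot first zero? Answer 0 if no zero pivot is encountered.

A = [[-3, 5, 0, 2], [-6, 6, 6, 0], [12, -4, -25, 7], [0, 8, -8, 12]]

Naive forward elimination:
R2 <- R2 - (2)*R1:  [  0  -4   6  -4 ]
R3 <- R3 - (-4)*R1:  [   0   16  -25   15 ]
R3 <- R3 - (-4)*R2:  [  0   0  -1  -1 ]
R4 <- R4 - (-2)*R2:  [ 0  0  4  4 ]
R4 <- R4 - (-4)*R3:  [ 0  0  0  0 ]
Matrix at this point:
[ -3   5   0   2 ]
[  0  -4   6  -4 ]
[  0   0  -1  -1 ]
[  0   0   0   0 ]
Pivot entry (4,4) in the last row is zero and there are no rows below to swap with -> zero pivot in column 4 (A is singular).

first zero-pivot column = 4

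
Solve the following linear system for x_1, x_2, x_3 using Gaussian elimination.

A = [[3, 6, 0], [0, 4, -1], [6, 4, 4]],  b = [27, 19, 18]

(-1, 5, 1)

Forward elimination on [A|b]:
R3 <- R3 - (2)*R1:  [   0   -8    4  -36 ]
R3 <- R3 - (-2)*R2:  [ 0  0  2  2 ]
Row echelon form:
[ 3  6   0  |  27 ]
[ 0  4  -1  |  19 ]
[ 0  0   2  |   2 ]
Back-substitution:
x_3 = (2) / 2 = 1
x_2 = (19 - (-1)*(1)) / 4 = 5
x_1 = (27 - (6)*(5)) / 3 = -1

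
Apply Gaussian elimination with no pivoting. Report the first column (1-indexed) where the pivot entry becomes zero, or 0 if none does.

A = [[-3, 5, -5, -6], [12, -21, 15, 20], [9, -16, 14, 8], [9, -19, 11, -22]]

first zero-pivot column = 4

Naive forward elimination:
R2 <- R2 - (-4)*R1:  [  0  -1  -5  -4 ]
R3 <- R3 - (-3)*R1:  [   0   -1   -1  -10 ]
R4 <- R4 - (-3)*R1:  [   0   -4   -4  -40 ]
R3 <- R3 - (1)*R2:  [  0   0   4  -6 ]
R4 <- R4 - (4)*R2:  [   0    0   16  -24 ]
R4 <- R4 - (4)*R3:  [ 0  0  0  0 ]
Matrix at this point:
[ -3   5  -5  -6 ]
[  0  -1  -5  -4 ]
[  0   0   4  -6 ]
[  0   0   0   0 ]
Pivot entry (4,4) in the last row is zero and there are no rows below to swap with -> zero pivot in column 4 (A is singular).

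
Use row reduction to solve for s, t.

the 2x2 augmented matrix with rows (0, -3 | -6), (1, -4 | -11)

Forward elimination on [A|b]:
R1 <-> R2   (pivot in column 1 was zero)
[ 1  -4  -11 ]
[ 0  -3   -6 ]
Row echelon form:
[ 1  -4  |  -11 ]
[ 0  -3  |   -6 ]
Back-substitution:
t = (-6) / -3 = 2
s = (-11 - (-4)*(2)) / 1 = -3

(-3, 2)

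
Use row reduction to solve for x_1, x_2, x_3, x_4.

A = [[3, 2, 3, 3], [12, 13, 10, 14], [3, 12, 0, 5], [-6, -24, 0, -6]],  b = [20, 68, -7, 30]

(-1, -2, 5, 4)

Forward elimination on [A|b]:
R2 <- R2 - (4)*R1:  [   0    5   -2    2  -12 ]
R3 <- R3 - (1)*R1:  [   0   10   -3    2  -27 ]
R4 <- R4 - (-2)*R1:  [   0  -20    6    0   70 ]
R3 <- R3 - (2)*R2:  [  0   0   1  -2  -3 ]
R4 <- R4 - (-4)*R2:  [  0   0  -2   8  22 ]
R4 <- R4 - (-2)*R3:  [  0   0   0   4  16 ]
Row echelon form:
[ 3  2   3   3  |   20 ]
[ 0  5  -2   2  |  -12 ]
[ 0  0   1  -2  |   -3 ]
[ 0  0   0   4  |   16 ]
Back-substitution:
x_4 = (16) / 4 = 4
x_3 = (-3 - (-2)*(4)) / 1 = 5
x_2 = (-12 - (-2)*(5) - (2)*(4)) / 5 = -2
x_1 = (20 - (2)*(-2) - (3)*(5) - (3)*(4)) / 3 = -1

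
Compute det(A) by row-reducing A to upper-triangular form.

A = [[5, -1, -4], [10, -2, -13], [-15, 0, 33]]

det(A) = -75

Forward elimination:
R2 <- R2 - (2)*R1:  [  0   0  -5 ]
R3 <- R3 - (-3)*R1:  [  0  -3  21 ]
R2 <-> R3   (pivot in column 2 was zero)
[ 5  -1  -4 ]
[ 0  -3  21 ]
[ 0   0  -5 ]
Upper-triangular form:
[ 5  -1  -4 ]
[ 0  -3  21 ]
[ 0   0  -5 ]
det(A) = (-1)^1 * (5) * (-3) * (-5) = -75  (1 row swap -> sign -1)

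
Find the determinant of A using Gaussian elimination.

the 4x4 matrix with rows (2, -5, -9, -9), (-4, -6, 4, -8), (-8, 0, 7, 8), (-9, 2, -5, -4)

det(A) = -8086

Forward elimination:
R2 <- R2 - (-2)*R1:  [   0  -16  -14  -26 ]
R3 <- R3 - (-4)*R1:  [   0  -20  -29  -28 ]
R4 <- R4 - (-9/2)*R1:  [     0  -41/2  -91/2  -89/2 ]
R3 <- R3 - (5/4)*R2:  [     0      0  -23/2    9/2 ]
R4 <- R4 - (41/32)*R2:  [       0        0  -441/16  -179/16 ]
R4 <- R4 - (441/184)*R3:  [         0          0          0  -4043/184 ]
Upper-triangular form:
[ 2   -5     -9         -9 ]
[ 0  -16    -14        -26 ]
[ 0    0  -23/2        9/2 ]
[ 0    0      0  -4043/184 ]
det(A) = (-1)^0 * (2) * (-16) * (-23/2) * (-4043/184) = -8086  (0 row swaps -> sign +1)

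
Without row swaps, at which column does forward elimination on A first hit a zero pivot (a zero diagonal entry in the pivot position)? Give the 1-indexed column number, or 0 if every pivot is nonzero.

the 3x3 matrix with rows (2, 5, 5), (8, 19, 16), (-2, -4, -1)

Naive forward elimination:
R2 <- R2 - (4)*R1:  [  0  -1  -4 ]
R3 <- R3 - (-1)*R1:  [ 0  1  4 ]
R3 <- R3 - (-1)*R2:  [ 0  0  0 ]
Matrix at this point:
[ 2   5   5 ]
[ 0  -1  -4 ]
[ 0   0   0 ]
Pivot entry (3,3) in the last row is zero and there are no rows below to swap with -> zero pivot in column 3 (A is singular).

first zero-pivot column = 3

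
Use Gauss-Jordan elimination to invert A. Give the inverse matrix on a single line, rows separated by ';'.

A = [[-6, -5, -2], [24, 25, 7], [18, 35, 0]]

Gauss-Jordan on [A | I]:
R1 <- (1/-6)*R1:  [    1   5/6   1/3  |  -1/6     0     0 ]
R2 <- R2 - (24)*R1:  [  0   5  -1  |   4   1   0 ]
R3 <- R3 - (18)*R1:  [  0  20  -6  |   3   0   1 ]
R2 <- (1/5)*R2:  [    0     1  -1/5  |   4/5   1/5     0 ]
R1 <- R1 - (5/6)*R2:  [    1     0   1/2  |  -5/6  -1/6     0 ]
R3 <- R3 - (20)*R2:  [   0    0   -2  |  -13   -4    1 ]
R3 <- (1/-2)*R3:  [    0     0     1  |  13/2     2  -1/2 ]
R1 <- R1 - (1/2)*R3:  [      1       0       0  |  -49/12    -7/6     1/4 ]
R2 <- R2 - (-1/5)*R3:  [     0      1      0  |  21/10    3/5  -1/10 ]
Right block of [I | A^{-1}] is the inverse:
[ -49/12  -7/6    1/4 ]
[  21/10   3/5  -1/10 ]
[   13/2     2   -1/2 ]

inverse = [-49/12 -7/6 1/4; 21/10 3/5 -1/10; 13/2 2 -1/2]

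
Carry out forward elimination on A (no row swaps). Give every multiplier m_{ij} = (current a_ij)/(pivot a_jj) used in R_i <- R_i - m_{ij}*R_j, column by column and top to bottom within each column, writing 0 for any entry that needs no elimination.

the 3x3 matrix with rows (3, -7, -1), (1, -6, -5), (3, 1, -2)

Forward elimination:
R2 <- R2 - (1/3)*R1:  [     0  -11/3  -14/3 ]
R3 <- R3 - (1)*R1:  [  0   8  -1 ]
R3 <- R3 - (-24/11)*R2:  [       0        0  -123/11 ]
Multipliers (in order of application): m_{21} = 1/3, m_{31} = 1, m_{32} = -24/11

multipliers: 1/3, 1, -24/11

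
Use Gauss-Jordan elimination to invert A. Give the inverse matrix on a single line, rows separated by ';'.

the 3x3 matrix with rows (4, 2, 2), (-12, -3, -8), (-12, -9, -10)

inverse = [7/12 -1/36 5/36; 1/3 2/9 -1/9; -1 -1/6 -1/6]

Gauss-Jordan on [A | I]:
R1 <- (1/4)*R1:  [   1  1/2  1/2  |  1/4    0    0 ]
R2 <- R2 - (-12)*R1:  [  0   3  -2  |   3   1   0 ]
R3 <- R3 - (-12)*R1:  [  0  -3  -4  |   3   0   1 ]
R2 <- (1/3)*R2:  [    0     1  -2/3  |     1   1/3     0 ]
R1 <- R1 - (1/2)*R2:  [    1     0   5/6  |  -1/4  -1/6     0 ]
R3 <- R3 - (-3)*R2:  [  0   0  -6  |   6   1   1 ]
R3 <- (1/-6)*R3:  [    0     0     1  |    -1  -1/6  -1/6 ]
R1 <- R1 - (5/6)*R3:  [     1      0      0  |   7/12  -1/36   5/36 ]
R2 <- R2 - (-2/3)*R3:  [    0     1     0  |   1/3   2/9  -1/9 ]
Right block of [I | A^{-1}] is the inverse:
[ 7/12  -1/36  5/36 ]
[  1/3    2/9  -1/9 ]
[   -1   -1/6  -1/6 ]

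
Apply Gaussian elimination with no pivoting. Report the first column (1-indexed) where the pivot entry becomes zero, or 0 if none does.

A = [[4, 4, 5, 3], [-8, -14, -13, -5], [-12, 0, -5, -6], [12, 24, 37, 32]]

first zero-pivot column = 0

Naive forward elimination:
R2 <- R2 - (-2)*R1:  [  0  -6  -3   1 ]
R3 <- R3 - (-3)*R1:  [  0  12  10   3 ]
R4 <- R4 - (3)*R1:  [  0  12  22  23 ]
R3 <- R3 - (-2)*R2:  [ 0  0  4  5 ]
R4 <- R4 - (-2)*R2:  [  0   0  16  25 ]
R4 <- R4 - (4)*R3:  [ 0  0  0  5 ]
All pivots nonzero; naive elimination completes without hitting a zero pivot.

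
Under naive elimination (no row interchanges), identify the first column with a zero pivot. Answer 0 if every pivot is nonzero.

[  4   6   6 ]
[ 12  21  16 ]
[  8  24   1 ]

first zero-pivot column = 0

Naive forward elimination:
R2 <- R2 - (3)*R1:  [  0   3  -2 ]
R3 <- R3 - (2)*R1:  [   0   12  -11 ]
R3 <- R3 - (4)*R2:  [  0   0  -3 ]
All pivots nonzero; naive elimination completes without hitting a zero pivot.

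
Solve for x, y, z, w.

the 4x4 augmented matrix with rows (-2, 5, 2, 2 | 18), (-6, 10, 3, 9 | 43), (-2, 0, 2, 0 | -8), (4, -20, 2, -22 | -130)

(4, 4, 0, 3)

Forward elimination on [A|b]:
R2 <- R2 - (3)*R1:  [   0   -5   -3    3  -11 ]
R3 <- R3 - (1)*R1:  [   0   -5    0   -2  -26 ]
R4 <- R4 - (-2)*R1:  [   0  -10    6  -18  -94 ]
R3 <- R3 - (1)*R2:  [   0    0    3   -5  -15 ]
R4 <- R4 - (2)*R2:  [   0    0   12  -24  -72 ]
R4 <- R4 - (4)*R3:  [   0    0    0   -4  -12 ]
Row echelon form:
[ -2   5   2   2  |   18 ]
[  0  -5  -3   3  |  -11 ]
[  0   0   3  -5  |  -15 ]
[  0   0   0  -4  |  -12 ]
Back-substitution:
w = (-12) / -4 = 3
z = (-15 - (-5)*(3)) / 3 = 0
y = (-11 - (-3)*(0) - (3)*(3)) / -5 = 4
x = (18 - (5)*(4) - (2)*(0) - (2)*(3)) / -2 = 4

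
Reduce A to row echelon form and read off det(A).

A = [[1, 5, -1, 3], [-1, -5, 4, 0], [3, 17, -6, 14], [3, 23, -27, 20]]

det(A) = -18

Forward elimination:
R2 <- R2 - (-1)*R1:  [ 0  0  3  3 ]
R3 <- R3 - (3)*R1:  [  0   2  -3   5 ]
R4 <- R4 - (3)*R1:  [   0    8  -24   11 ]
R2 <-> R3   (pivot in column 2 was zero)
[ 1  5   -1   3 ]
[ 0  2   -3   5 ]
[ 0  0    3   3 ]
[ 0  8  -24  11 ]
R4 <- R4 - (4)*R2:  [   0    0  -12   -9 ]
R4 <- R4 - (-4)*R3:  [ 0  0  0  3 ]
Upper-triangular form:
[ 1  5  -1  3 ]
[ 0  2  -3  5 ]
[ 0  0   3  3 ]
[ 0  0   0  3 ]
det(A) = (-1)^1 * (1) * (2) * (3) * (3) = -18  (1 row swap -> sign -1)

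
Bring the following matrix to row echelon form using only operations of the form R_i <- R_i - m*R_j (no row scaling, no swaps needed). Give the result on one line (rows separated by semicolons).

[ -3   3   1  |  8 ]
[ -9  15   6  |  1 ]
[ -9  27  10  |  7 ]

Forward elimination:
R2 <- R2 - (3)*R1:  [   0    6    3  -23 ]
R3 <- R3 - (3)*R1:  [   0   18    7  -17 ]
R3 <- R3 - (3)*R2:  [  0   0  -2  52 ]
Row echelon form:
[ -3  3   1  |    8 ]
[  0  6   3  |  -23 ]
[  0  0  -2  |   52 ]

REF = [-3 3 1 8; 0 6 3 -23; 0 0 -2 52]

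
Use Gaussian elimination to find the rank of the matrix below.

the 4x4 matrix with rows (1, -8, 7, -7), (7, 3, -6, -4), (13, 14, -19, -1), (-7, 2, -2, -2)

rank(A) = 3

Row reduction:
R2 <- R2 - (7)*R1:  [   0   59  -55   45 ]
R3 <- R3 - (13)*R1:  [    0   118  -110    90 ]
R4 <- R4 - (-7)*R1:  [   0  -54   47  -51 ]
R3 <- R3 - (2)*R2:  [ 0  0  0  0 ]
R4 <- R4 - (-54/59)*R2:  [       0        0  -197/59  -579/59 ]
R3 <-> R4   (pivot in column 3 was zero)
[ 1  -8        7       -7 ]
[ 0  59      -55       45 ]
[ 0   0  -197/59  -579/59 ]
[ 0   0        0        0 ]
Row echelon form:
[ 1  -8        7       -7 ]
[ 0  59      -55       45 ]
[ 0   0  -197/59  -579/59 ]
[ 0   0        0        0 ]
Nonzero rows / pivot columns: 3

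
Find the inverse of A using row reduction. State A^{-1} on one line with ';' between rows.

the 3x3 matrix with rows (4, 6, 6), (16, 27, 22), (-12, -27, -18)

Gauss-Jordan on [A | I]:
R1 <- (1/4)*R1:  [   1  3/2  3/2  |  1/4    0    0 ]
R2 <- R2 - (16)*R1:  [  0   3  -2  |  -4   1   0 ]
R3 <- R3 - (-12)*R1:  [  0  -9   0  |   3   0   1 ]
R2 <- (1/3)*R2:  [    0     1  -2/3  |  -4/3   1/3     0 ]
R1 <- R1 - (3/2)*R2:  [    1     0   5/2  |   9/4  -1/2     0 ]
R3 <- R3 - (-9)*R2:  [  0   0  -6  |  -9   3   1 ]
R3 <- (1/-6)*R3:  [    0     0     1  |   3/2  -1/2  -1/6 ]
R1 <- R1 - (5/2)*R3:  [    1     0     0  |  -3/2   3/4  5/12 ]
R2 <- R2 - (-2/3)*R3:  [    0     1     0  |  -1/3     0  -1/9 ]
Right block of [I | A^{-1}] is the inverse:
[ -3/2   3/4  5/12 ]
[ -1/3     0  -1/9 ]
[  3/2  -1/2  -1/6 ]

inverse = [-3/2 3/4 5/12; -1/3 0 -1/9; 3/2 -1/2 -1/6]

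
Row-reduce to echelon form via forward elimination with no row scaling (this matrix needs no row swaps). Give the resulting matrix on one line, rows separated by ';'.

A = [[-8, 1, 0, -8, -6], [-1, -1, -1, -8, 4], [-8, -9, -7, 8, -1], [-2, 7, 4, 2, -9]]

REF = [-8 1 0 -8 -6; 0 -9/8 -1 -7 19/4; 0 0 17/9 704/9 -335/9; 0 0 0 762/17 -313/17]

Forward elimination:
R2 <- R2 - (1/8)*R1:  [    0  -9/8    -1    -7  19/4 ]
R3 <- R3 - (1)*R1:  [   0  -10   -7   16    5 ]
R4 <- R4 - (1/4)*R1:  [     0   27/4      4      4  -15/2 ]
R3 <- R3 - (80/9)*R2:  [      0       0    17/9   704/9  -335/9 ]
R4 <- R4 - (-6)*R2:  [   0    0   -2  -38   21 ]
R4 <- R4 - (-18/17)*R3:  [       0        0        0   762/17  -313/17 ]
Row echelon form:
[ -8     1     0      -8       -6 ]
[  0  -9/8    -1      -7     19/4 ]
[  0     0  17/9   704/9   -335/9 ]
[  0     0     0  762/17  -313/17 ]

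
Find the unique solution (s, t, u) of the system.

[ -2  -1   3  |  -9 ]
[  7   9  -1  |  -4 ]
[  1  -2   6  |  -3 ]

(3, -3, -2)

Forward elimination on [A|b]:
R2 <- R2 - (-7/2)*R1:  [     0   11/2   19/2  -71/2 ]
R3 <- R3 - (-1/2)*R1:  [     0   -5/2   15/2  -15/2 ]
R3 <- R3 - (-5/11)*R2:  [       0        0   130/11  -260/11 ]
Row echelon form:
[ -2    -1       3  |       -9 ]
[  0  11/2    19/2  |    -71/2 ]
[  0     0  130/11  |  -260/11 ]
Back-substitution:
u = (-260/11) / (130/11) = -2
t = (-71/2 - (19/2)*(-2)) / (11/2) = -3
s = (-9 - (-1)*(-3) - (3)*(-2)) / -2 = 3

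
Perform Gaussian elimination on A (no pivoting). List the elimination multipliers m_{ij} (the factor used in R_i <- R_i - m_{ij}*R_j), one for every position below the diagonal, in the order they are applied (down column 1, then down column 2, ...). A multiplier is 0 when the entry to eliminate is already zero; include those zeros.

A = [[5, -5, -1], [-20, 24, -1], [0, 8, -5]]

multipliers: -4, 0, 2

Forward elimination:
R2 <- R2 - (-4)*R1:  [  0   4  -5 ]
R3: entry in column 1 is already 0 -> m_{31} = 0 (no row operation needed)
R3 <- R3 - (2)*R2:  [ 0  0  5 ]
Multipliers (in order of application): m_{21} = -4, m_{31} = 0, m_{32} = 2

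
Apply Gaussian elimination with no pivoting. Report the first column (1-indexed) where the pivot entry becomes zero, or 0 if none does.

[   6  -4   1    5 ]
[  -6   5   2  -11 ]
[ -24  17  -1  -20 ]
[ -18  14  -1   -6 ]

Naive forward elimination:
R2 <- R2 - (-1)*R1:  [  0   1   3  -6 ]
R3 <- R3 - (-4)*R1:  [ 0  1  3  0 ]
R4 <- R4 - (-3)*R1:  [ 0  2  2  9 ]
R3 <- R3 - (1)*R2:  [ 0  0  0  6 ]
R4 <- R4 - (2)*R2:  [  0   0  -4  21 ]
Matrix at this point:
[ 6  -4   1   5 ]
[ 0   1   3  -6 ]
[ 0   0   0   6 ]
[ 0   0  -4  21 ]
Pivot entry (3,3) is zero but row 4 has -4 in column 3 -> naive elimination stops; a row interchange (e.g. R3 <-> R4) would be required here.

first zero-pivot column = 3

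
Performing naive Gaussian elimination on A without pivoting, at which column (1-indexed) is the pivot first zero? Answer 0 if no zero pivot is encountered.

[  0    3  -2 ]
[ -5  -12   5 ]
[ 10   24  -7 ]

Naive forward elimination:
Pivot entry (1,1) is zero but row 2 has -5 in column 1 -> naive elimination stops; a row interchange (e.g. R1 <-> R2) would be required here.

first zero-pivot column = 1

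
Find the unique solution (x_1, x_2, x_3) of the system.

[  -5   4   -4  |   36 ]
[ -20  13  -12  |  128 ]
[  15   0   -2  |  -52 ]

(-4, 0, -4)

Forward elimination on [A|b]:
R2 <- R2 - (4)*R1:  [   0   -3    4  -16 ]
R3 <- R3 - (-3)*R1:  [   0   12  -14   56 ]
R3 <- R3 - (-4)*R2:  [  0   0   2  -8 ]
Row echelon form:
[ -5   4  -4  |   36 ]
[  0  -3   4  |  -16 ]
[  0   0   2  |   -8 ]
Back-substitution:
x_3 = (-8) / 2 = -4
x_2 = (-16 - (4)*(-4)) / -3 = 0
x_1 = (36 - (4)*(0) - (-4)*(-4)) / -5 = -4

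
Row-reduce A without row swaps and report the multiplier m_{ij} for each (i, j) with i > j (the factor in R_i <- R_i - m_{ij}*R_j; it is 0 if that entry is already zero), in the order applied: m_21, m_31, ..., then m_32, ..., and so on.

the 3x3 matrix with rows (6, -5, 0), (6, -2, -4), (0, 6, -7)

Forward elimination:
R2 <- R2 - (1)*R1:  [  0   3  -4 ]
R3: entry in column 1 is already 0 -> m_{31} = 0 (no row operation needed)
R3 <- R3 - (2)*R2:  [ 0  0  1 ]
Multipliers (in order of application): m_{21} = 1, m_{31} = 0, m_{32} = 2

multipliers: 1, 0, 2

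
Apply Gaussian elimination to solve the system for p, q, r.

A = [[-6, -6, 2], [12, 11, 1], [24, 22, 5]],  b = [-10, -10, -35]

(-5, 5, -5)

Forward elimination on [A|b]:
R2 <- R2 - (-2)*R1:  [   0   -1    5  -30 ]
R3 <- R3 - (-4)*R1:  [   0   -2   13  -75 ]
R3 <- R3 - (2)*R2:  [   0    0    3  -15 ]
Row echelon form:
[ -6  -6  2  |  -10 ]
[  0  -1  5  |  -30 ]
[  0   0  3  |  -15 ]
Back-substitution:
r = (-15) / 3 = -5
q = (-30 - (5)*(-5)) / -1 = 5
p = (-10 - (-6)*(5) - (2)*(-5)) / -6 = -5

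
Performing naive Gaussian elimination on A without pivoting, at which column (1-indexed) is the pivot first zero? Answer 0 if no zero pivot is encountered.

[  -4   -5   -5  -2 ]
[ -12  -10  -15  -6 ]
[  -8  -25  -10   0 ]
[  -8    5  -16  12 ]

first zero-pivot column = 3

Naive forward elimination:
R2 <- R2 - (3)*R1:  [ 0  5  0  0 ]
R3 <- R3 - (2)*R1:  [   0  -15    0    4 ]
R4 <- R4 - (2)*R1:  [  0  15  -6  16 ]
R3 <- R3 - (-3)*R2:  [ 0  0  0  4 ]
R4 <- R4 - (3)*R2:  [  0   0  -6  16 ]
Matrix at this point:
[ -4  -5  -5  -2 ]
[  0   5   0   0 ]
[  0   0   0   4 ]
[  0   0  -6  16 ]
Pivot entry (3,3) is zero but row 4 has -6 in column 3 -> naive elimination stops; a row interchange (e.g. R3 <-> R4) would be required here.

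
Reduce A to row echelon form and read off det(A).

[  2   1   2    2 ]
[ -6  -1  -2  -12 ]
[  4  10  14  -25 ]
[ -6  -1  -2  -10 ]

Forward elimination:
R2 <- R2 - (-3)*R1:  [  0   2   4  -6 ]
R3 <- R3 - (2)*R1:  [   0    8   10  -29 ]
R4 <- R4 - (-3)*R1:  [  0   2   4  -4 ]
R3 <- R3 - (4)*R2:  [  0   0  -6  -5 ]
R4 <- R4 - (1)*R2:  [ 0  0  0  2 ]
Upper-triangular form:
[ 2  1   2   2 ]
[ 0  2   4  -6 ]
[ 0  0  -6  -5 ]
[ 0  0   0   2 ]
det(A) = (-1)^0 * (2) * (2) * (-6) * (2) = -48  (0 row swaps -> sign +1)

det(A) = -48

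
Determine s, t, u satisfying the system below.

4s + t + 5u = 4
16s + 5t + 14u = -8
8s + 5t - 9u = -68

Forward elimination on [A|b]:
R2 <- R2 - (4)*R1:  [   0    1   -6  -24 ]
R3 <- R3 - (2)*R1:  [   0    3  -19  -76 ]
R3 <- R3 - (3)*R2:  [  0   0  -1  -4 ]
Row echelon form:
[ 4  1   5  |    4 ]
[ 0  1  -6  |  -24 ]
[ 0  0  -1  |   -4 ]
Back-substitution:
u = (-4) / -1 = 4
t = (-24 - (-6)*(4)) / 1 = 0
s = (4 - (1)*(0) - (5)*(4)) / 4 = -4

(-4, 0, 4)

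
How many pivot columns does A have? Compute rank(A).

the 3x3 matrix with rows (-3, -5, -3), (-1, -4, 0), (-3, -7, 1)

Row reduction:
R2 <- R2 - (1/3)*R1:  [    0  -7/3     1 ]
R3 <- R3 - (1)*R1:  [  0  -2   4 ]
R3 <- R3 - (6/7)*R2:  [    0     0  22/7 ]
Row echelon form:
[ -3    -5    -3 ]
[  0  -7/3     1 ]
[  0     0  22/7 ]
Nonzero rows / pivot columns: 3

rank(A) = 3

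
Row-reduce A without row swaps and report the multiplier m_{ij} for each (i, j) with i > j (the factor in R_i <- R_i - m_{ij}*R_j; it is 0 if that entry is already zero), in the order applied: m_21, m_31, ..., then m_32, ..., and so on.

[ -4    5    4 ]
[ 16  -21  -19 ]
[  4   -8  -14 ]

Forward elimination:
R2 <- R2 - (-4)*R1:  [  0  -1  -3 ]
R3 <- R3 - (-1)*R1:  [   0   -3  -10 ]
R3 <- R3 - (3)*R2:  [  0   0  -1 ]
Multipliers (in order of application): m_{21} = -4, m_{31} = -1, m_{32} = 3

multipliers: -4, -1, 3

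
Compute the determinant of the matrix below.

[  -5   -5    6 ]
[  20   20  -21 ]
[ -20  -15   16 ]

Forward elimination:
R2 <- R2 - (-4)*R1:  [ 0  0  3 ]
R3 <- R3 - (4)*R1:  [  0   5  -8 ]
R2 <-> R3   (pivot in column 2 was zero)
[ -5  -5   6 ]
[  0   5  -8 ]
[  0   0   3 ]
Upper-triangular form:
[ -5  -5   6 ]
[  0   5  -8 ]
[  0   0   3 ]
det(A) = (-1)^1 * (-5) * (5) * (3) = 75  (1 row swap -> sign -1)

det(A) = 75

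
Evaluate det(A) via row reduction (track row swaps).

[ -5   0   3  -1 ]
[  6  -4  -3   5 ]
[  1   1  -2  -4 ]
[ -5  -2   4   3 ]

det(A) = -7

Forward elimination:
R2 <- R2 - (-6/5)*R1:  [    0    -4   3/5  19/5 ]
R3 <- R3 - (-1/5)*R1:  [     0      1   -7/5  -21/5 ]
R4 <- R4 - (1)*R1:  [  0  -2   1   4 ]
R3 <- R3 - (-1/4)*R2:  [     0      0   -5/4  -13/4 ]
R4 <- R4 - (1/2)*R2:  [     0      0   7/10  21/10 ]
R4 <- R4 - (-14/25)*R3:  [    0     0     0  7/25 ]
Upper-triangular form:
[ -5   0     3     -1 ]
[  0  -4   3/5   19/5 ]
[  0   0  -5/4  -13/4 ]
[  0   0     0   7/25 ]
det(A) = (-1)^0 * (-5) * (-4) * (-5/4) * (7/25) = -7  (0 row swaps -> sign +1)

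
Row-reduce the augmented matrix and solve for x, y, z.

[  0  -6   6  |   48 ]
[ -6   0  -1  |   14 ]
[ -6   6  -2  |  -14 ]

(-3, -4, 4)

Forward elimination on [A|b]:
R1 <-> R2   (pivot in column 1 was zero)
[ -6   0  -1   14 ]
[  0  -6   6   48 ]
[ -6   6  -2  -14 ]
R3 <- R3 - (1)*R1:  [   0    6   -1  -28 ]
R3 <- R3 - (-1)*R2:  [  0   0   5  20 ]
Row echelon form:
[ -6   0  -1  |  14 ]
[  0  -6   6  |  48 ]
[  0   0   5  |  20 ]
Back-substitution:
z = (20) / 5 = 4
y = (48 - (6)*(4)) / -6 = -4
x = (14 - (-1)*(4)) / -6 = -3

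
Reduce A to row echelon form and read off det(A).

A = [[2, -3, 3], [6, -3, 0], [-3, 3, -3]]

det(A) = -9

Forward elimination:
R2 <- R2 - (3)*R1:  [  0   6  -9 ]
R3 <- R3 - (-3/2)*R1:  [    0  -3/2   3/2 ]
R3 <- R3 - (-1/4)*R2:  [    0     0  -3/4 ]
Upper-triangular form:
[ 2  -3     3 ]
[ 0   6    -9 ]
[ 0   0  -3/4 ]
det(A) = (-1)^0 * (2) * (6) * (-3/4) = -9  (0 row swaps -> sign +1)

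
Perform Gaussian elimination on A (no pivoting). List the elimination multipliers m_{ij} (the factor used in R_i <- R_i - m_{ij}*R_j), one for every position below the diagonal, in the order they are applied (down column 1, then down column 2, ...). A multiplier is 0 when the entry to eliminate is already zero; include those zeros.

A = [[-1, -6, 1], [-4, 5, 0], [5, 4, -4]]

multipliers: 4, -5, -26/29

Forward elimination:
R2 <- R2 - (4)*R1:  [  0  29  -4 ]
R3 <- R3 - (-5)*R1:  [   0  -26    1 ]
R3 <- R3 - (-26/29)*R2:  [      0       0  -75/29 ]
Multipliers (in order of application): m_{21} = 4, m_{31} = -5, m_{32} = -26/29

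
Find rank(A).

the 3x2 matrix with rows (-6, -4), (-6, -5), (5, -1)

Row reduction:
R2 <- R2 - (1)*R1:  [  0  -1 ]
R3 <- R3 - (-5/6)*R1:  [     0  -13/3 ]
R3 <- R3 - (13/3)*R2:  [ 0  0 ]
Row echelon form:
[ -6  -4 ]
[  0  -1 ]
[  0   0 ]
Nonzero rows / pivot columns: 2

rank(A) = 2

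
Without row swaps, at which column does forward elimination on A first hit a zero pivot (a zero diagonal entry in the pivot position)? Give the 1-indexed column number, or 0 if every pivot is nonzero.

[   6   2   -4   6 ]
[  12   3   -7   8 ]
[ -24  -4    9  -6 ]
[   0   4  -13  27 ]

Naive forward elimination:
R2 <- R2 - (2)*R1:  [  0  -1   1  -4 ]
R3 <- R3 - (-4)*R1:  [  0   4  -7  18 ]
R3 <- R3 - (-4)*R2:  [  0   0  -3   2 ]
R4 <- R4 - (-4)*R2:  [  0   0  -9  11 ]
R4 <- R4 - (3)*R3:  [ 0  0  0  5 ]
All pivots nonzero; naive elimination completes without hitting a zero pivot.

first zero-pivot column = 0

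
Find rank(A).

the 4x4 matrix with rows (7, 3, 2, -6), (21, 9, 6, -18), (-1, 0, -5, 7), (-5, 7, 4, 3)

Row reduction:
R2 <- R2 - (3)*R1:  [ 0  0  0  0 ]
R3 <- R3 - (-1/7)*R1:  [     0    3/7  -33/7   43/7 ]
R4 <- R4 - (-5/7)*R1:  [    0  64/7  38/7  -9/7 ]
R2 <-> R3   (pivot in column 2 was zero)
[ 7     3      2    -6 ]
[ 0   3/7  -33/7  43/7 ]
[ 0     0      0     0 ]
[ 0  64/7   38/7  -9/7 ]
R4 <- R4 - (64/3)*R2:  [      0       0     106  -397/3 ]
R3 <-> R4   (pivot in column 3 was zero)
[ 7    3      2      -6 ]
[ 0  3/7  -33/7    43/7 ]
[ 0    0    106  -397/3 ]
[ 0    0      0       0 ]
Row echelon form:
[ 7    3      2      -6 ]
[ 0  3/7  -33/7    43/7 ]
[ 0    0    106  -397/3 ]
[ 0    0      0       0 ]
Nonzero rows / pivot columns: 3

rank(A) = 3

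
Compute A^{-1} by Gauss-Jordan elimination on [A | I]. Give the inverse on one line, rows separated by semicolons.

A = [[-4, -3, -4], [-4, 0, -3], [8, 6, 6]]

Gauss-Jordan on [A | I]:
R1 <- (1/-4)*R1:  [    1   3/4     1  |  -1/4     0     0 ]
R2 <- R2 - (-4)*R1:  [  0   3   1  |  -1   1   0 ]
R3 <- R3 - (8)*R1:  [  0   0  -2  |   2   0   1 ]
R2 <- (1/3)*R2:  [    0     1   1/3  |  -1/3   1/3     0 ]
R1 <- R1 - (3/4)*R2:  [    1     0   3/4  |     0  -1/4     0 ]
R3 <- (1/-2)*R3:  [    0     0     1  |    -1     0  -1/2 ]
R1 <- R1 - (3/4)*R3:  [    1     0     0  |   3/4  -1/4   3/8 ]
R2 <- R2 - (1/3)*R3:  [   0    1    0  |    0  1/3  1/6 ]
Right block of [I | A^{-1}] is the inverse:
[ 3/4  -1/4   3/8 ]
[   0   1/3   1/6 ]
[  -1     0  -1/2 ]

inverse = [3/4 -1/4 3/8; 0 1/3 1/6; -1 0 -1/2]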